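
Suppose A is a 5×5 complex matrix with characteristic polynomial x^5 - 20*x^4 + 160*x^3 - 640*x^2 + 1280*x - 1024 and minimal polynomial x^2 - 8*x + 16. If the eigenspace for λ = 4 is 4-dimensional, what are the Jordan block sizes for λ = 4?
Block sizes for λ = 4: [2, 1, 1, 1]

Step 1 — from the characteristic polynomial, algebraic multiplicity of λ = 4 is 5. From dim ker(A − (4)·I) = 4, there are exactly 4 Jordan blocks for λ = 4.
Step 2 — from the minimal polynomial, the factor (x − 4)^2 tells us the largest block for λ = 4 has size 2.
Step 3 — with total size 5, 4 blocks, and largest block 2, the block sizes (in nonincreasing order) are [2, 1, 1, 1].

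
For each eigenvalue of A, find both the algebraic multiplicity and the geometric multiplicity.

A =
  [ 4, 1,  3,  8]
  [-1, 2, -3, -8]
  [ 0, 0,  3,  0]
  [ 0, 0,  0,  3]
λ = 3: alg = 4, geom = 3

Step 1 — factor the characteristic polynomial to read off the algebraic multiplicities:
  χ_A(x) = (x - 3)^4

Step 2 — compute geometric multiplicities via the rank-nullity identity g(λ) = n − rank(A − λI):
  rank(A − (3)·I) = 1, so dim ker(A − (3)·I) = n − 1 = 3

Summary:
  λ = 3: algebraic multiplicity = 4, geometric multiplicity = 3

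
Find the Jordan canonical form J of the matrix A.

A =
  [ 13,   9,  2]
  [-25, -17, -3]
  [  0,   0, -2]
J_3(-2)

The characteristic polynomial is
  det(x·I − A) = x^3 + 6*x^2 + 12*x + 8 = (x + 2)^3

Eigenvalues and multiplicities (the geometric multiplicity of λ is n − rank(A − λI), which equals the number of Jordan blocks for λ):
  λ = -2: algebraic multiplicity = 3, geometric multiplicity = 1

Determining the block sizes for each eigenvalue:
  λ = -2: one block (gm = 1), so the single block has size am = 3 → block sizes [3]

Assembling the blocks gives a Jordan form
J =
  [-2,  1,  0]
  [ 0, -2,  1]
  [ 0,  0, -2]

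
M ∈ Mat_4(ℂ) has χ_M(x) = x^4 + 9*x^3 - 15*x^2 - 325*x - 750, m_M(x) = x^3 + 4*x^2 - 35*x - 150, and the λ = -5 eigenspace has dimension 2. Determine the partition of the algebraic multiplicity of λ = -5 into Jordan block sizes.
Block sizes for λ = -5: [2, 1]

Step 1 — from the characteristic polynomial, algebraic multiplicity of λ = -5 is 3. From dim ker(M − (-5)·I) = 2, there are exactly 2 Jordan blocks for λ = -5.
Step 2 — from the minimal polynomial, the factor (x + 5)^2 tells us the largest block for λ = -5 has size 2.
Step 3 — with total size 3, 2 blocks, and largest block 2, the block sizes (in nonincreasing order) are [2, 1].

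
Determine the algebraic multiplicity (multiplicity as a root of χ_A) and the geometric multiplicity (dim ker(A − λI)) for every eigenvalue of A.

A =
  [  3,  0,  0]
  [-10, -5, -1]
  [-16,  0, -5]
λ = -5: alg = 2, geom = 1; λ = 3: alg = 1, geom = 1

Step 1 — factor the characteristic polynomial to read off the algebraic multiplicities:
  χ_A(x) = (x - 3)*(x + 5)^2

Step 2 — compute geometric multiplicities via the rank-nullity identity g(λ) = n − rank(A − λI):
  rank(A − (-5)·I) = 2, so dim ker(A − (-5)·I) = n − 2 = 1
  rank(A − (3)·I) = 2, so dim ker(A − (3)·I) = n − 2 = 1

Summary:
  λ = -5: algebraic multiplicity = 2, geometric multiplicity = 1
  λ = 3: algebraic multiplicity = 1, geometric multiplicity = 1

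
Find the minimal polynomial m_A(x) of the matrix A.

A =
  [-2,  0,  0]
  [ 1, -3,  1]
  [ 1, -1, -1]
x^2 + 4*x + 4

The characteristic polynomial is χ_A(x) = (x + 2)^3, so the eigenvalues are known. The minimal polynomial is
  m_A(x) = Π_λ (x − λ)^{k_λ}
where k_λ is the size of the *largest* Jordan block for λ (equivalently, the smallest k with (A − λI)^k v = 0 for every generalised eigenvector v of λ).

  λ = -2: largest Jordan block has size 2, contributing (x + 2)^2

So m_A(x) = (x + 2)^2 = x^2 + 4*x + 4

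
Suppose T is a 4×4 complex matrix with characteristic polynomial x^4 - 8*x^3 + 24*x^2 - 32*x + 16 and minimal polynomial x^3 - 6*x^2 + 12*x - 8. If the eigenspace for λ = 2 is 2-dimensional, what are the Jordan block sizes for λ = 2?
Block sizes for λ = 2: [3, 1]

Step 1 — from the characteristic polynomial, algebraic multiplicity of λ = 2 is 4. From dim ker(T − (2)·I) = 2, there are exactly 2 Jordan blocks for λ = 2.
Step 2 — from the minimal polynomial, the factor (x − 2)^3 tells us the largest block for λ = 2 has size 3.
Step 3 — with total size 4, 2 blocks, and largest block 3, the block sizes (in nonincreasing order) are [3, 1].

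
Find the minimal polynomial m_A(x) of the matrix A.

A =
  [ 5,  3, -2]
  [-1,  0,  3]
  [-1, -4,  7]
x^3 - 12*x^2 + 48*x - 64

The characteristic polynomial is χ_A(x) = (x - 4)^3, so the eigenvalues are known. The minimal polynomial is
  m_A(x) = Π_λ (x − λ)^{k_λ}
where k_λ is the size of the *largest* Jordan block for λ (equivalently, the smallest k with (A − λI)^k v = 0 for every generalised eigenvector v of λ).

  λ = 4: largest Jordan block has size 3, contributing (x − 4)^3

So m_A(x) = (x - 4)^3 = x^3 - 12*x^2 + 48*x - 64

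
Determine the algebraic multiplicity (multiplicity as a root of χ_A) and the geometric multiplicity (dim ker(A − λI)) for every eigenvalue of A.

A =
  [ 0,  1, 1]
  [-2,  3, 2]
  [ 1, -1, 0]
λ = 1: alg = 3, geom = 2

Step 1 — factor the characteristic polynomial to read off the algebraic multiplicities:
  χ_A(x) = (x - 1)^3

Step 2 — compute geometric multiplicities via the rank-nullity identity g(λ) = n − rank(A − λI):
  rank(A − (1)·I) = 1, so dim ker(A − (1)·I) = n − 1 = 2

Summary:
  λ = 1: algebraic multiplicity = 3, geometric multiplicity = 2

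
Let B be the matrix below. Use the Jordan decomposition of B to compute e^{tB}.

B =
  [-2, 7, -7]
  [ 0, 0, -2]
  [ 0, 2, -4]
e^{tB} =
  [exp(-2*t), 7*t*exp(-2*t), -7*t*exp(-2*t)]
  [0, 2*t*exp(-2*t) + exp(-2*t), -2*t*exp(-2*t)]
  [0, 2*t*exp(-2*t), -2*t*exp(-2*t) + exp(-2*t)]

Strategy: write B = P · J · P⁻¹ where J is a Jordan canonical form, so e^{tB} = P · e^{tJ} · P⁻¹, and e^{tJ} can be computed block-by-block.

B has Jordan form
J =
  [-2,  1,  0]
  [ 0, -2,  0]
  [ 0,  0, -2]
(up to reordering of blocks).

Per-block formulas:
  For a 2×2 Jordan block J_2(-2): exp(t · J_2(-2)) = e^(-2t)·(I + t·N), where N is the 2×2 nilpotent shift.
  For a 1×1 block at λ = -2: exp(t · [-2]) = [e^(-2t)].

After assembling e^{tJ} and conjugating by P, we get:

e^{tB} =
  [exp(-2*t), 7*t*exp(-2*t), -7*t*exp(-2*t)]
  [0, 2*t*exp(-2*t) + exp(-2*t), -2*t*exp(-2*t)]
  [0, 2*t*exp(-2*t), -2*t*exp(-2*t) + exp(-2*t)]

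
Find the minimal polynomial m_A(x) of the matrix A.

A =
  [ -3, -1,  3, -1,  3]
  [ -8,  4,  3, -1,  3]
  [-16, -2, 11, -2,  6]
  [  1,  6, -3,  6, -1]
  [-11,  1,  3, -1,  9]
x^4 - 22*x^3 + 181*x^2 - 660*x + 900

The characteristic polynomial is χ_A(x) = (x - 6)^2*(x - 5)^3, so the eigenvalues are known. The minimal polynomial is
  m_A(x) = Π_λ (x − λ)^{k_λ}
where k_λ is the size of the *largest* Jordan block for λ (equivalently, the smallest k with (A − λI)^k v = 0 for every generalised eigenvector v of λ).

  λ = 5: largest Jordan block has size 2, contributing (x − 5)^2
  λ = 6: largest Jordan block has size 2, contributing (x − 6)^2

So m_A(x) = (x - 6)^2*(x - 5)^2 = x^4 - 22*x^3 + 181*x^2 - 660*x + 900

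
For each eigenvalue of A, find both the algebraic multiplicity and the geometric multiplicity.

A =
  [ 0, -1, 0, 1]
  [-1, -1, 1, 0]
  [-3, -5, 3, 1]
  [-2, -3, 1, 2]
λ = 1: alg = 4, geom = 2

Step 1 — factor the characteristic polynomial to read off the algebraic multiplicities:
  χ_A(x) = (x - 1)^4

Step 2 — compute geometric multiplicities via the rank-nullity identity g(λ) = n − rank(A − λI):
  rank(A − (1)·I) = 2, so dim ker(A − (1)·I) = n − 2 = 2

Summary:
  λ = 1: algebraic multiplicity = 4, geometric multiplicity = 2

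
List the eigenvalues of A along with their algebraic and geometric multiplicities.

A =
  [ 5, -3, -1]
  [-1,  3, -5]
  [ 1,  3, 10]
λ = 6: alg = 3, geom = 1

Step 1 — factor the characteristic polynomial to read off the algebraic multiplicities:
  χ_A(x) = (x - 6)^3

Step 2 — compute geometric multiplicities via the rank-nullity identity g(λ) = n − rank(A − λI):
  rank(A − (6)·I) = 2, so dim ker(A − (6)·I) = n − 2 = 1

Summary:
  λ = 6: algebraic multiplicity = 3, geometric multiplicity = 1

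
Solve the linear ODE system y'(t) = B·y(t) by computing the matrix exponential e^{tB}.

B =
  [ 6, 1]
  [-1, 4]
e^{tB} =
  [t*exp(5*t) + exp(5*t), t*exp(5*t)]
  [-t*exp(5*t), -t*exp(5*t) + exp(5*t)]

Strategy: write B = P · J · P⁻¹ where J is a Jordan canonical form, so e^{tB} = P · e^{tJ} · P⁻¹, and e^{tJ} can be computed block-by-block.

B has Jordan form
J =
  [5, 1]
  [0, 5]
(up to reordering of blocks).

Per-block formulas:
  For a 2×2 Jordan block J_2(5): exp(t · J_2(5)) = e^(5t)·(I + t·N), where N is the 2×2 nilpotent shift.

After assembling e^{tJ} and conjugating by P, we get:

e^{tB} =
  [t*exp(5*t) + exp(5*t), t*exp(5*t)]
  [-t*exp(5*t), -t*exp(5*t) + exp(5*t)]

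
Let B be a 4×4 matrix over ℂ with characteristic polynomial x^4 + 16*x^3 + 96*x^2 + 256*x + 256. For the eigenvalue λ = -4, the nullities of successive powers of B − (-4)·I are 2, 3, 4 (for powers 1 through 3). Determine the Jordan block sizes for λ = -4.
Block sizes for λ = -4: [3, 1]

From the dimensions of kernels of powers, the number of Jordan blocks of size at least j is d_j − d_{j−1} where d_j = dim ker(N^j) (with d_0 = 0). Computing the differences gives [2, 1, 1].
The number of blocks of size exactly k is (#blocks of size ≥ k) − (#blocks of size ≥ k + 1), so the partition is: 1 block(s) of size 1, 1 block(s) of size 3.
In nonincreasing order the block sizes are [3, 1].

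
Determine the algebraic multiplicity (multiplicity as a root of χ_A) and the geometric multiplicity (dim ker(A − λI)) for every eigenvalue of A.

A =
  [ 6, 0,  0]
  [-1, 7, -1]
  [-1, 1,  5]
λ = 6: alg = 3, geom = 2

Step 1 — factor the characteristic polynomial to read off the algebraic multiplicities:
  χ_A(x) = (x - 6)^3

Step 2 — compute geometric multiplicities via the rank-nullity identity g(λ) = n − rank(A − λI):
  rank(A − (6)·I) = 1, so dim ker(A − (6)·I) = n − 1 = 2

Summary:
  λ = 6: algebraic multiplicity = 3, geometric multiplicity = 2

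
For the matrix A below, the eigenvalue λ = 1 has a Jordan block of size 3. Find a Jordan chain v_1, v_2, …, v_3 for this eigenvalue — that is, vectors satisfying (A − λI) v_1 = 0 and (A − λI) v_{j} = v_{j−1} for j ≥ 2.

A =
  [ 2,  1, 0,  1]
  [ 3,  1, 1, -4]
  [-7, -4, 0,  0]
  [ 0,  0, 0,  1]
A Jordan chain for λ = 1 of length 3:
v_1 = (4, -4, -12, 0)ᵀ
v_2 = (1, 3, -7, 0)ᵀ
v_3 = (1, 0, 0, 0)ᵀ

Let N = A − (1)·I. We want v_3 with N^3 v_3 = 0 but N^2 v_3 ≠ 0; then v_{j-1} := N · v_j for j = 3, …, 2.

Pick v_3 = (1, 0, 0, 0)ᵀ.
Then v_2 = N · v_3 = (1, 3, -7, 0)ᵀ.
Then v_1 = N · v_2 = (4, -4, -12, 0)ᵀ.

Sanity check: (A − (1)·I) v_1 = (0, 0, 0, 0)ᵀ = 0. ✓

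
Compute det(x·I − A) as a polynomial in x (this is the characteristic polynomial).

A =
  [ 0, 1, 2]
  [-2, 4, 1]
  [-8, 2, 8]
x^3 - 12*x^2 + 48*x - 64

Expanding det(x·I − A) (e.g. by cofactor expansion or by noting that A is similar to its Jordan form J, which has the same characteristic polynomial as A) gives
  χ_A(x) = x^3 - 12*x^2 + 48*x - 64
which factors as (x - 4)^3. The eigenvalues (with algebraic multiplicities) are λ = 4 with multiplicity 3.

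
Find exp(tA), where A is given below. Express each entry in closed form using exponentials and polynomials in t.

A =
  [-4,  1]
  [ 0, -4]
e^{tA} =
  [exp(-4*t), t*exp(-4*t)]
  [0, exp(-4*t)]

Strategy: write A = P · J · P⁻¹ where J is a Jordan canonical form, so e^{tA} = P · e^{tJ} · P⁻¹, and e^{tJ} can be computed block-by-block.

A has Jordan form
J =
  [-4,  1]
  [ 0, -4]
(up to reordering of blocks).

Per-block formulas:
  For a 2×2 Jordan block J_2(-4): exp(t · J_2(-4)) = e^(-4t)·(I + t·N), where N is the 2×2 nilpotent shift.

After assembling e^{tJ} and conjugating by P, we get:

e^{tA} =
  [exp(-4*t), t*exp(-4*t)]
  [0, exp(-4*t)]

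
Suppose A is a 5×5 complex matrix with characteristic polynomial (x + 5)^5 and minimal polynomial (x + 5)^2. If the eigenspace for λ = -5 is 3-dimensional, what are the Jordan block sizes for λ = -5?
Block sizes for λ = -5: [2, 2, 1]

Step 1 — from the characteristic polynomial, algebraic multiplicity of λ = -5 is 5. From dim ker(A − (-5)·I) = 3, there are exactly 3 Jordan blocks for λ = -5.
Step 2 — from the minimal polynomial, the factor (x + 5)^2 tells us the largest block for λ = -5 has size 2.
Step 3 — with total size 5, 3 blocks, and largest block 2, the block sizes (in nonincreasing order) are [2, 2, 1].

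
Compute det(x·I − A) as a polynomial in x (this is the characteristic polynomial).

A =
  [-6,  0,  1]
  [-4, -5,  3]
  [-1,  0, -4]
x^3 + 15*x^2 + 75*x + 125

Expanding det(x·I − A) (e.g. by cofactor expansion or by noting that A is similar to its Jordan form J, which has the same characteristic polynomial as A) gives
  χ_A(x) = x^3 + 15*x^2 + 75*x + 125
which factors as (x + 5)^3. The eigenvalues (with algebraic multiplicities) are λ = -5 with multiplicity 3.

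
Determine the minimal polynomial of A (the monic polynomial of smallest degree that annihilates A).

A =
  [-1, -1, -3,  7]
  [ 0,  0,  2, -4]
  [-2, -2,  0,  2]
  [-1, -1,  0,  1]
x^3

The characteristic polynomial is χ_A(x) = x^4, so the eigenvalues are known. The minimal polynomial is
  m_A(x) = Π_λ (x − λ)^{k_λ}
where k_λ is the size of the *largest* Jordan block for λ (equivalently, the smallest k with (A − λI)^k v = 0 for every generalised eigenvector v of λ).

  λ = 0: largest Jordan block has size 3, contributing (x − 0)^3

So m_A(x) = x^3 = x^3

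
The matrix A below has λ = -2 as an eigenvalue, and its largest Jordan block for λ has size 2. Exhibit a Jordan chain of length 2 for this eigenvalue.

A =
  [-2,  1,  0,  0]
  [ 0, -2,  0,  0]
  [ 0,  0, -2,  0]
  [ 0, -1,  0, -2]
A Jordan chain for λ = -2 of length 2:
v_1 = (1, 0, 0, -1)ᵀ
v_2 = (0, 1, 0, 0)ᵀ

Let N = A − (-2)·I. We want v_2 with N^2 v_2 = 0 but N^1 v_2 ≠ 0; then v_{j-1} := N · v_j for j = 2, …, 2.

Pick v_2 = (0, 1, 0, 0)ᵀ.
Then v_1 = N · v_2 = (1, 0, 0, -1)ᵀ.

Sanity check: (A − (-2)·I) v_1 = (0, 0, 0, 0)ᵀ = 0. ✓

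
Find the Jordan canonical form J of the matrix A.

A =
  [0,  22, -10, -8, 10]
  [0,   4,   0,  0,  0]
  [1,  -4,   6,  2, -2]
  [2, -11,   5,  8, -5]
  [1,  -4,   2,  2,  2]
J_2(4) ⊕ J_2(4) ⊕ J_1(4)

The characteristic polynomial is
  det(x·I − A) = x^5 - 20*x^4 + 160*x^3 - 640*x^2 + 1280*x - 1024 = (x - 4)^5

Eigenvalues and multiplicities (the geometric multiplicity of λ is n − rank(A − λI), which equals the number of Jordan blocks for λ):
  λ = 4: algebraic multiplicity = 5, geometric multiplicity = 3

Determining the block sizes for each eigenvalue:
  λ = 4: with am = 5 and gm = 3, the partition is not yet determined (e.g. several partitions of 5 into 3 parts exist). Let N = A − (4)·I. Computing rank(N^1) = 2, rank(N^2) = 0; the number of blocks of size ≥ j is rank(N^{j−1}) − rank(N^j), giving [3, 2]. So we have 2 block(s) of size 2, 1 block(s) of size 1 → block sizes [2, 2, 1]

Assembling the blocks gives a Jordan form
J =
  [4, 1, 0, 0, 0]
  [0, 4, 0, 0, 0]
  [0, 0, 4, 1, 0]
  [0, 0, 0, 4, 0]
  [0, 0, 0, 0, 4]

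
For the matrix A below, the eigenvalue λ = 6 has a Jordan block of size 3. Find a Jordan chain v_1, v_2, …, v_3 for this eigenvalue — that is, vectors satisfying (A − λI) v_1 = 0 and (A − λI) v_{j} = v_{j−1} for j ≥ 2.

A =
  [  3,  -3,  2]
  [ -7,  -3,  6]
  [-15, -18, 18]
A Jordan chain for λ = 6 of length 3:
v_1 = (0, -6, -9)ᵀ
v_2 = (-3, -7, -15)ᵀ
v_3 = (1, 0, 0)ᵀ

Let N = A − (6)·I. We want v_3 with N^3 v_3 = 0 but N^2 v_3 ≠ 0; then v_{j-1} := N · v_j for j = 3, …, 2.

Pick v_3 = (1, 0, 0)ᵀ.
Then v_2 = N · v_3 = (-3, -7, -15)ᵀ.
Then v_1 = N · v_2 = (0, -6, -9)ᵀ.

Sanity check: (A − (6)·I) v_1 = (0, 0, 0)ᵀ = 0. ✓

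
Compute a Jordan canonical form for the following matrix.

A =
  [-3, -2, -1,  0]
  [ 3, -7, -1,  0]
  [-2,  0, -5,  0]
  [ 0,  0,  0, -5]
J_3(-5) ⊕ J_1(-5)

The characteristic polynomial is
  det(x·I − A) = x^4 + 20*x^3 + 150*x^2 + 500*x + 625 = (x + 5)^4

Eigenvalues and multiplicities (the geometric multiplicity of λ is n − rank(A − λI), which equals the number of Jordan blocks for λ):
  λ = -5: algebraic multiplicity = 4, geometric multiplicity = 2

Determining the block sizes for each eigenvalue:
  λ = -5: with am = 4 and gm = 2, the partition is not yet determined (e.g. several partitions of 4 into 2 parts exist). Let N = A − (-5)·I. Computing rank(N^1) = 2, rank(N^2) = 1, rank(N^3) = 0; the number of blocks of size ≥ j is rank(N^{j−1}) − rank(N^j), giving [2, 1, 1]. So we have 1 block(s) of size 3, 1 block(s) of size 1 → block sizes [3, 1]

Assembling the blocks gives a Jordan form
J =
  [-5,  1,  0,  0]
  [ 0, -5,  1,  0]
  [ 0,  0, -5,  0]
  [ 0,  0,  0, -5]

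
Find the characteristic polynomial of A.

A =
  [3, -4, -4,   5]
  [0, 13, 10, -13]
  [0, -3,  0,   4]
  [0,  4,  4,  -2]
x^4 - 14*x^3 + 73*x^2 - 168*x + 144

Expanding det(x·I − A) (e.g. by cofactor expansion or by noting that A is similar to its Jordan form J, which has the same characteristic polynomial as A) gives
  χ_A(x) = x^4 - 14*x^3 + 73*x^2 - 168*x + 144
which factors as (x - 4)^2*(x - 3)^2. The eigenvalues (with algebraic multiplicities) are λ = 3 with multiplicity 2, λ = 4 with multiplicity 2.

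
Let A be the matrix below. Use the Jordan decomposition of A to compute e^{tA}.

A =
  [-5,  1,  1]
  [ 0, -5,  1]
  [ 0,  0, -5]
e^{tA} =
  [exp(-5*t), t*exp(-5*t), t^2*exp(-5*t)/2 + t*exp(-5*t)]
  [0, exp(-5*t), t*exp(-5*t)]
  [0, 0, exp(-5*t)]

Strategy: write A = P · J · P⁻¹ where J is a Jordan canonical form, so e^{tA} = P · e^{tJ} · P⁻¹, and e^{tJ} can be computed block-by-block.

A has Jordan form
J =
  [-5,  1,  0]
  [ 0, -5,  1]
  [ 0,  0, -5]
(up to reordering of blocks).

Per-block formulas:
  For a 3×3 Jordan block J_3(-5): exp(t · J_3(-5)) = e^(-5t)·(I + t·N + (t^2/2)·N^2), where N is the 3×3 nilpotent shift.

After assembling e^{tJ} and conjugating by P, we get:

e^{tA} =
  [exp(-5*t), t*exp(-5*t), t^2*exp(-5*t)/2 + t*exp(-5*t)]
  [0, exp(-5*t), t*exp(-5*t)]
  [0, 0, exp(-5*t)]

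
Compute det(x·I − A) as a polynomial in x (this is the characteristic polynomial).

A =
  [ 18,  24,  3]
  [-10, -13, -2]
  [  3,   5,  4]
x^3 - 9*x^2 + 27*x - 27

Expanding det(x·I − A) (e.g. by cofactor expansion or by noting that A is similar to its Jordan form J, which has the same characteristic polynomial as A) gives
  χ_A(x) = x^3 - 9*x^2 + 27*x - 27
which factors as (x - 3)^3. The eigenvalues (with algebraic multiplicities) are λ = 3 with multiplicity 3.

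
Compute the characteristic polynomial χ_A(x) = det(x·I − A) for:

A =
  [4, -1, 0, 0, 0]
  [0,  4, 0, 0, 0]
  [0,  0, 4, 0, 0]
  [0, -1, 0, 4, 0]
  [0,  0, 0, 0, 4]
x^5 - 20*x^4 + 160*x^3 - 640*x^2 + 1280*x - 1024

Expanding det(x·I − A) (e.g. by cofactor expansion or by noting that A is similar to its Jordan form J, which has the same characteristic polynomial as A) gives
  χ_A(x) = x^5 - 20*x^4 + 160*x^3 - 640*x^2 + 1280*x - 1024
which factors as (x - 4)^5. The eigenvalues (with algebraic multiplicities) are λ = 4 with multiplicity 5.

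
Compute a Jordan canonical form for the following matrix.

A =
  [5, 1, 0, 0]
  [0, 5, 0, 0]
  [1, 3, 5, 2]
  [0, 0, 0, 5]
J_3(5) ⊕ J_1(5)

The characteristic polynomial is
  det(x·I − A) = x^4 - 20*x^3 + 150*x^2 - 500*x + 625 = (x - 5)^4

Eigenvalues and multiplicities (the geometric multiplicity of λ is n − rank(A − λI), which equals the number of Jordan blocks for λ):
  λ = 5: algebraic multiplicity = 4, geometric multiplicity = 2

Determining the block sizes for each eigenvalue:
  λ = 5: with am = 4 and gm = 2, the partition is not yet determined (e.g. several partitions of 4 into 2 parts exist). Let N = A − (5)·I. Computing rank(N^1) = 2, rank(N^2) = 1, rank(N^3) = 0; the number of blocks of size ≥ j is rank(N^{j−1}) − rank(N^j), giving [2, 1, 1]. So we have 1 block(s) of size 3, 1 block(s) of size 1 → block sizes [3, 1]

Assembling the blocks gives a Jordan form
J =
  [5, 1, 0, 0]
  [0, 5, 1, 0]
  [0, 0, 5, 0]
  [0, 0, 0, 5]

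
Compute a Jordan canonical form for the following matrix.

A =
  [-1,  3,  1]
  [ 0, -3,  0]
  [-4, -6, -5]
J_2(-3) ⊕ J_1(-3)

The characteristic polynomial is
  det(x·I − A) = x^3 + 9*x^2 + 27*x + 27 = (x + 3)^3

Eigenvalues and multiplicities (the geometric multiplicity of λ is n − rank(A − λI), which equals the number of Jordan blocks for λ):
  λ = -3: algebraic multiplicity = 3, geometric multiplicity = 2

Determining the block sizes for each eigenvalue:
  λ = -3: 2 blocks summing to 3 forces exactly one block of size 2 and the rest size 1 → block sizes [2, 1]

Assembling the blocks gives a Jordan form
J =
  [-3,  1,  0]
  [ 0, -3,  0]
  [ 0,  0, -3]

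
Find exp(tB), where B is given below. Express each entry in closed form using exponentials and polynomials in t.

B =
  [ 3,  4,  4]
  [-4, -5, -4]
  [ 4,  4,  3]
e^{tB} =
  [exp(3*t), exp(3*t) - exp(-t), exp(3*t) - exp(-t)]
  [-exp(3*t) + exp(-t), -exp(3*t) + 2*exp(-t), -exp(3*t) + exp(-t)]
  [exp(3*t) - exp(-t), exp(3*t) - exp(-t), exp(3*t)]

Strategy: write B = P · J · P⁻¹ where J is a Jordan canonical form, so e^{tB} = P · e^{tJ} · P⁻¹, and e^{tJ} can be computed block-by-block.

B has Jordan form
J =
  [-1,  0, 0]
  [ 0, -1, 0]
  [ 0,  0, 3]
(up to reordering of blocks).

Per-block formulas:
  For a 1×1 block at λ = -1: exp(t · [-1]) = [e^(-1t)].
  For a 1×1 block at λ = 3: exp(t · [3]) = [e^(3t)].

After assembling e^{tJ} and conjugating by P, we get:

e^{tB} =
  [exp(3*t), exp(3*t) - exp(-t), exp(3*t) - exp(-t)]
  [-exp(3*t) + exp(-t), -exp(3*t) + 2*exp(-t), -exp(3*t) + exp(-t)]
  [exp(3*t) - exp(-t), exp(3*t) - exp(-t), exp(3*t)]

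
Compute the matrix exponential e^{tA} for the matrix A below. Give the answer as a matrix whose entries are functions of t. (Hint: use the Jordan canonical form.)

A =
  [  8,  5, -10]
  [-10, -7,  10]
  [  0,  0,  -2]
e^{tA} =
  [2*exp(3*t) - exp(-2*t), exp(3*t) - exp(-2*t), -2*exp(3*t) + 2*exp(-2*t)]
  [-2*exp(3*t) + 2*exp(-2*t), -exp(3*t) + 2*exp(-2*t), 2*exp(3*t) - 2*exp(-2*t)]
  [0, 0, exp(-2*t)]

Strategy: write A = P · J · P⁻¹ where J is a Jordan canonical form, so e^{tA} = P · e^{tJ} · P⁻¹, and e^{tJ} can be computed block-by-block.

A has Jordan form
J =
  [-2,  0, 0]
  [ 0, -2, 0]
  [ 0,  0, 3]
(up to reordering of blocks).

Per-block formulas:
  For a 1×1 block at λ = -2: exp(t · [-2]) = [e^(-2t)].
  For a 1×1 block at λ = 3: exp(t · [3]) = [e^(3t)].

After assembling e^{tJ} and conjugating by P, we get:

e^{tA} =
  [2*exp(3*t) - exp(-2*t), exp(3*t) - exp(-2*t), -2*exp(3*t) + 2*exp(-2*t)]
  [-2*exp(3*t) + 2*exp(-2*t), -exp(3*t) + 2*exp(-2*t), 2*exp(3*t) - 2*exp(-2*t)]
  [0, 0, exp(-2*t)]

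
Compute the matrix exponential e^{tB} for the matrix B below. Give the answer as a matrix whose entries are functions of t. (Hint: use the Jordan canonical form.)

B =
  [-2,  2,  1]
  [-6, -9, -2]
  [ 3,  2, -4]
e^{tB} =
  [3*t*exp(-5*t) + exp(-5*t), 2*t*exp(-5*t), t*exp(-5*t)]
  [-6*t*exp(-5*t), -4*t*exp(-5*t) + exp(-5*t), -2*t*exp(-5*t)]
  [3*t*exp(-5*t), 2*t*exp(-5*t), t*exp(-5*t) + exp(-5*t)]

Strategy: write B = P · J · P⁻¹ where J is a Jordan canonical form, so e^{tB} = P · e^{tJ} · P⁻¹, and e^{tJ} can be computed block-by-block.

B has Jordan form
J =
  [-5,  1,  0]
  [ 0, -5,  0]
  [ 0,  0, -5]
(up to reordering of blocks).

Per-block formulas:
  For a 1×1 block at λ = -5: exp(t · [-5]) = [e^(-5t)].
  For a 2×2 Jordan block J_2(-5): exp(t · J_2(-5)) = e^(-5t)·(I + t·N), where N is the 2×2 nilpotent shift.

After assembling e^{tJ} and conjugating by P, we get:

e^{tB} =
  [3*t*exp(-5*t) + exp(-5*t), 2*t*exp(-5*t), t*exp(-5*t)]
  [-6*t*exp(-5*t), -4*t*exp(-5*t) + exp(-5*t), -2*t*exp(-5*t)]
  [3*t*exp(-5*t), 2*t*exp(-5*t), t*exp(-5*t) + exp(-5*t)]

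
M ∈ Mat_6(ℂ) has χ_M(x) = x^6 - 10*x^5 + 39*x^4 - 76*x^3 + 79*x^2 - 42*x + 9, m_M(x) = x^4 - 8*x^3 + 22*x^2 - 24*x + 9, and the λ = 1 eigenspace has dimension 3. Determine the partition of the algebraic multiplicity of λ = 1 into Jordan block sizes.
Block sizes for λ = 1: [2, 1, 1]

Step 1 — from the characteristic polynomial, algebraic multiplicity of λ = 1 is 4. From dim ker(M − (1)·I) = 3, there are exactly 3 Jordan blocks for λ = 1.
Step 2 — from the minimal polynomial, the factor (x − 1)^2 tells us the largest block for λ = 1 has size 2.
Step 3 — with total size 4, 3 blocks, and largest block 2, the block sizes (in nonincreasing order) are [2, 1, 1].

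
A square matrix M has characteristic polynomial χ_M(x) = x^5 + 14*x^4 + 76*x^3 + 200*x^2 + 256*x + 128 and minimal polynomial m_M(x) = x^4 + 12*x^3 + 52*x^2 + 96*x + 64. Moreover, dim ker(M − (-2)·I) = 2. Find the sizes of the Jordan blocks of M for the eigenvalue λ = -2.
Block sizes for λ = -2: [2, 1]

Step 1 — from the characteristic polynomial, algebraic multiplicity of λ = -2 is 3. From dim ker(M − (-2)·I) = 2, there are exactly 2 Jordan blocks for λ = -2.
Step 2 — from the minimal polynomial, the factor (x + 2)^2 tells us the largest block for λ = -2 has size 2.
Step 3 — with total size 3, 2 blocks, and largest block 2, the block sizes (in nonincreasing order) are [2, 1].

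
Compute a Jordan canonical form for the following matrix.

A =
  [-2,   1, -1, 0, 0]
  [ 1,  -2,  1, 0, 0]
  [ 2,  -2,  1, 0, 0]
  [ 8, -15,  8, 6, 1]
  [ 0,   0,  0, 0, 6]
J_2(-1) ⊕ J_1(-1) ⊕ J_2(6)

The characteristic polynomial is
  det(x·I − A) = x^5 - 9*x^4 + 3*x^3 + 73*x^2 + 96*x + 36 = (x - 6)^2*(x + 1)^3

Eigenvalues and multiplicities (the geometric multiplicity of λ is n − rank(A − λI), which equals the number of Jordan blocks for λ):
  λ = -1: algebraic multiplicity = 3, geometric multiplicity = 2
  λ = 6: algebraic multiplicity = 2, geometric multiplicity = 1

Determining the block sizes for each eigenvalue:
  λ = -1: 2 blocks summing to 3 forces exactly one block of size 2 and the rest size 1 → block sizes [2, 1]
  λ = 6: one block (gm = 1), so the single block has size am = 2 → block sizes [2]

Assembling the blocks gives a Jordan form
J =
  [-1,  1,  0, 0, 0]
  [ 0, -1,  0, 0, 0]
  [ 0,  0, -1, 0, 0]
  [ 0,  0,  0, 6, 1]
  [ 0,  0,  0, 0, 6]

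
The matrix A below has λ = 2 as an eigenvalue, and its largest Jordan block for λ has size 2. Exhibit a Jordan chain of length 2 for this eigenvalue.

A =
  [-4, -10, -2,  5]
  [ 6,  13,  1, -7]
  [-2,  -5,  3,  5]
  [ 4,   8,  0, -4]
A Jordan chain for λ = 2 of length 2:
v_1 = (-6, 6, -2, 4)ᵀ
v_2 = (1, 0, 0, 0)ᵀ

Let N = A − (2)·I. We want v_2 with N^2 v_2 = 0 but N^1 v_2 ≠ 0; then v_{j-1} := N · v_j for j = 2, …, 2.

Pick v_2 = (1, 0, 0, 0)ᵀ.
Then v_1 = N · v_2 = (-6, 6, -2, 4)ᵀ.

Sanity check: (A − (2)·I) v_1 = (0, 0, 0, 0)ᵀ = 0. ✓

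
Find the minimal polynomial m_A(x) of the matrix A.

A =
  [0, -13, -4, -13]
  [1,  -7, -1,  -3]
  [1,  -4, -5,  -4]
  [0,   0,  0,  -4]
x^3 + 12*x^2 + 48*x + 64

The characteristic polynomial is χ_A(x) = (x + 4)^4, so the eigenvalues are known. The minimal polynomial is
  m_A(x) = Π_λ (x − λ)^{k_λ}
where k_λ is the size of the *largest* Jordan block for λ (equivalently, the smallest k with (A − λI)^k v = 0 for every generalised eigenvector v of λ).

  λ = -4: largest Jordan block has size 3, contributing (x + 4)^3

So m_A(x) = (x + 4)^3 = x^3 + 12*x^2 + 48*x + 64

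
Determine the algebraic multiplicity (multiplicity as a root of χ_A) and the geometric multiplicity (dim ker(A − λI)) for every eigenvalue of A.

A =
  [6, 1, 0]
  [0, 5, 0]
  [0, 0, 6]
λ = 5: alg = 1, geom = 1; λ = 6: alg = 2, geom = 2

Step 1 — factor the characteristic polynomial to read off the algebraic multiplicities:
  χ_A(x) = (x - 6)^2*(x - 5)

Step 2 — compute geometric multiplicities via the rank-nullity identity g(λ) = n − rank(A − λI):
  rank(A − (5)·I) = 2, so dim ker(A − (5)·I) = n − 2 = 1
  rank(A − (6)·I) = 1, so dim ker(A − (6)·I) = n − 1 = 2

Summary:
  λ = 5: algebraic multiplicity = 1, geometric multiplicity = 1
  λ = 6: algebraic multiplicity = 2, geometric multiplicity = 2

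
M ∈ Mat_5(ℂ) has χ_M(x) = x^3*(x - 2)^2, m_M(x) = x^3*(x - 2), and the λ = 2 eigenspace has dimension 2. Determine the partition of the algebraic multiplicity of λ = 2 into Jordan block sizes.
Block sizes for λ = 2: [1, 1]

Step 1 — from the characteristic polynomial, algebraic multiplicity of λ = 2 is 2. From dim ker(M − (2)·I) = 2, there are exactly 2 Jordan blocks for λ = 2.
Step 2 — from the minimal polynomial, the factor (x − 2) tells us the largest block for λ = 2 has size 1.
Step 3 — with total size 2, 2 blocks, and largest block 1, the block sizes (in nonincreasing order) are [1, 1].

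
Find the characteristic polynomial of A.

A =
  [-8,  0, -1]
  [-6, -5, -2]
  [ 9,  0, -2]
x^3 + 15*x^2 + 75*x + 125

Expanding det(x·I − A) (e.g. by cofactor expansion or by noting that A is similar to its Jordan form J, which has the same characteristic polynomial as A) gives
  χ_A(x) = x^3 + 15*x^2 + 75*x + 125
which factors as (x + 5)^3. The eigenvalues (with algebraic multiplicities) are λ = -5 with multiplicity 3.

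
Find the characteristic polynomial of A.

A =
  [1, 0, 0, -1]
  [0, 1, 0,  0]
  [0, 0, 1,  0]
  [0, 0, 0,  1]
x^4 - 4*x^3 + 6*x^2 - 4*x + 1

Expanding det(x·I − A) (e.g. by cofactor expansion or by noting that A is similar to its Jordan form J, which has the same characteristic polynomial as A) gives
  χ_A(x) = x^4 - 4*x^3 + 6*x^2 - 4*x + 1
which factors as (x - 1)^4. The eigenvalues (with algebraic multiplicities) are λ = 1 with multiplicity 4.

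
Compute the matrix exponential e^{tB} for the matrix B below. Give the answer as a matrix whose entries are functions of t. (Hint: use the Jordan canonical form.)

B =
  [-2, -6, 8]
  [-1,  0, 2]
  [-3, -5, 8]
e^{tB} =
  [-t^2*exp(2*t) - 4*t*exp(2*t) + exp(2*t), -2*t^2*exp(2*t) - 6*t*exp(2*t), 2*t^2*exp(2*t) + 8*t*exp(2*t)]
  [-t*exp(2*t), -2*t*exp(2*t) + exp(2*t), 2*t*exp(2*t)]
  [-t^2*exp(2*t)/2 - 3*t*exp(2*t), -t^2*exp(2*t) - 5*t*exp(2*t), t^2*exp(2*t) + 6*t*exp(2*t) + exp(2*t)]

Strategy: write B = P · J · P⁻¹ where J is a Jordan canonical form, so e^{tB} = P · e^{tJ} · P⁻¹, and e^{tJ} can be computed block-by-block.

B has Jordan form
J =
  [2, 1, 0]
  [0, 2, 1]
  [0, 0, 2]
(up to reordering of blocks).

Per-block formulas:
  For a 3×3 Jordan block J_3(2): exp(t · J_3(2)) = e^(2t)·(I + t·N + (t^2/2)·N^2), where N is the 3×3 nilpotent shift.

After assembling e^{tJ} and conjugating by P, we get:

e^{tB} =
  [-t^2*exp(2*t) - 4*t*exp(2*t) + exp(2*t), -2*t^2*exp(2*t) - 6*t*exp(2*t), 2*t^2*exp(2*t) + 8*t*exp(2*t)]
  [-t*exp(2*t), -2*t*exp(2*t) + exp(2*t), 2*t*exp(2*t)]
  [-t^2*exp(2*t)/2 - 3*t*exp(2*t), -t^2*exp(2*t) - 5*t*exp(2*t), t^2*exp(2*t) + 6*t*exp(2*t) + exp(2*t)]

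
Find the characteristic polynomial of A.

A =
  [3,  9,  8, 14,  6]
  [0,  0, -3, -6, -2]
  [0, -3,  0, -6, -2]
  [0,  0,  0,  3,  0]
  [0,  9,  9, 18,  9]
x^5 - 15*x^4 + 90*x^3 - 270*x^2 + 405*x - 243

Expanding det(x·I − A) (e.g. by cofactor expansion or by noting that A is similar to its Jordan form J, which has the same characteristic polynomial as A) gives
  χ_A(x) = x^5 - 15*x^4 + 90*x^3 - 270*x^2 + 405*x - 243
which factors as (x - 3)^5. The eigenvalues (with algebraic multiplicities) are λ = 3 with multiplicity 5.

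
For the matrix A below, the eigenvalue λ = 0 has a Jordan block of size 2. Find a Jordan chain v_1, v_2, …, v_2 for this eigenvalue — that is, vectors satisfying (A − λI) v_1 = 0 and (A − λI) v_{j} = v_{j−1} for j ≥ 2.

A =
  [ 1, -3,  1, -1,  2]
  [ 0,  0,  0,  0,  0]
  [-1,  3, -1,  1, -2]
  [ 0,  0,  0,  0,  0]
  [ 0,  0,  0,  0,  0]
A Jordan chain for λ = 0 of length 2:
v_1 = (1, 0, -1, 0, 0)ᵀ
v_2 = (1, 0, 0, 0, 0)ᵀ

Let N = A − (0)·I. We want v_2 with N^2 v_2 = 0 but N^1 v_2 ≠ 0; then v_{j-1} := N · v_j for j = 2, …, 2.

Pick v_2 = (1, 0, 0, 0, 0)ᵀ.
Then v_1 = N · v_2 = (1, 0, -1, 0, 0)ᵀ.

Sanity check: (A − (0)·I) v_1 = (0, 0, 0, 0, 0)ᵀ = 0. ✓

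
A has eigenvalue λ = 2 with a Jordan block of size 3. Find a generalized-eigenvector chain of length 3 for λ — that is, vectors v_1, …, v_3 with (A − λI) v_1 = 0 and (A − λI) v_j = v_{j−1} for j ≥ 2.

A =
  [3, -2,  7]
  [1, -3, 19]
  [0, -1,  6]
A Jordan chain for λ = 2 of length 3:
v_1 = (-1, -4, -1)ᵀ
v_2 = (1, 1, 0)ᵀ
v_3 = (1, 0, 0)ᵀ

Let N = A − (2)·I. We want v_3 with N^3 v_3 = 0 but N^2 v_3 ≠ 0; then v_{j-1} := N · v_j for j = 3, …, 2.

Pick v_3 = (1, 0, 0)ᵀ.
Then v_2 = N · v_3 = (1, 1, 0)ᵀ.
Then v_1 = N · v_2 = (-1, -4, -1)ᵀ.

Sanity check: (A − (2)·I) v_1 = (0, 0, 0)ᵀ = 0. ✓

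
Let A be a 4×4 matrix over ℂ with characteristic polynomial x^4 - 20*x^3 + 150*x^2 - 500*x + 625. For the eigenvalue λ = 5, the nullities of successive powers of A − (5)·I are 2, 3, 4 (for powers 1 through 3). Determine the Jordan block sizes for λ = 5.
Block sizes for λ = 5: [3, 1]

From the dimensions of kernels of powers, the number of Jordan blocks of size at least j is d_j − d_{j−1} where d_j = dim ker(N^j) (with d_0 = 0). Computing the differences gives [2, 1, 1].
The number of blocks of size exactly k is (#blocks of size ≥ k) − (#blocks of size ≥ k + 1), so the partition is: 1 block(s) of size 1, 1 block(s) of size 3.
In nonincreasing order the block sizes are [3, 1].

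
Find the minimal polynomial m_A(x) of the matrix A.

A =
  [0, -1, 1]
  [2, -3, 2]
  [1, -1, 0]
x^2 + 2*x + 1

The characteristic polynomial is χ_A(x) = (x + 1)^3, so the eigenvalues are known. The minimal polynomial is
  m_A(x) = Π_λ (x − λ)^{k_λ}
where k_λ is the size of the *largest* Jordan block for λ (equivalently, the smallest k with (A − λI)^k v = 0 for every generalised eigenvector v of λ).

  λ = -1: largest Jordan block has size 2, contributing (x + 1)^2

So m_A(x) = (x + 1)^2 = x^2 + 2*x + 1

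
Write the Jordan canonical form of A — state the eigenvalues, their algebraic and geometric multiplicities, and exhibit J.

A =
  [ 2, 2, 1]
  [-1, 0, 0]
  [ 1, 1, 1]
J_3(1)

The characteristic polynomial is
  det(x·I − A) = x^3 - 3*x^2 + 3*x - 1 = (x - 1)^3

Eigenvalues and multiplicities (the geometric multiplicity of λ is n − rank(A − λI), which equals the number of Jordan blocks for λ):
  λ = 1: algebraic multiplicity = 3, geometric multiplicity = 1

Determining the block sizes for each eigenvalue:
  λ = 1: one block (gm = 1), so the single block has size am = 3 → block sizes [3]

Assembling the blocks gives a Jordan form
J =
  [1, 1, 0]
  [0, 1, 1]
  [0, 0, 1]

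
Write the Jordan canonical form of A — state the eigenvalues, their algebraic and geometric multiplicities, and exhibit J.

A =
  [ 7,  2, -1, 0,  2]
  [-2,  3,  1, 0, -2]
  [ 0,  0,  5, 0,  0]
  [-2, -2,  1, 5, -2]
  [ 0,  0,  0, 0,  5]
J_2(5) ⊕ J_1(5) ⊕ J_1(5) ⊕ J_1(5)

The characteristic polynomial is
  det(x·I − A) = x^5 - 25*x^4 + 250*x^3 - 1250*x^2 + 3125*x - 3125 = (x - 5)^5

Eigenvalues and multiplicities (the geometric multiplicity of λ is n − rank(A − λI), which equals the number of Jordan blocks for λ):
  λ = 5: algebraic multiplicity = 5, geometric multiplicity = 4

Determining the block sizes for each eigenvalue:
  λ = 5: 4 blocks summing to 5 forces exactly one block of size 2 and the rest size 1 → block sizes [2, 1, 1, 1]

Assembling the blocks gives a Jordan form
J =
  [5, 1, 0, 0, 0]
  [0, 5, 0, 0, 0]
  [0, 0, 5, 0, 0]
  [0, 0, 0, 5, 0]
  [0, 0, 0, 0, 5]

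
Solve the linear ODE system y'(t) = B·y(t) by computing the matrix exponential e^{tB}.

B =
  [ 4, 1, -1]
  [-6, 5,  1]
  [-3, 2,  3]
e^{tB} =
  [-3*t^2*exp(4*t)/2 + exp(4*t), -t^2*exp(4*t)/2 + t*exp(4*t), t^2*exp(4*t) - t*exp(4*t)]
  [-9*t^2*exp(4*t)/2 - 6*t*exp(4*t), -3*t^2*exp(4*t)/2 + t*exp(4*t) + exp(4*t), 3*t^2*exp(4*t) + t*exp(4*t)]
  [-9*t^2*exp(4*t)/2 - 3*t*exp(4*t), -3*t^2*exp(4*t)/2 + 2*t*exp(4*t), 3*t^2*exp(4*t) - t*exp(4*t) + exp(4*t)]

Strategy: write B = P · J · P⁻¹ where J is a Jordan canonical form, so e^{tB} = P · e^{tJ} · P⁻¹, and e^{tJ} can be computed block-by-block.

B has Jordan form
J =
  [4, 1, 0]
  [0, 4, 1]
  [0, 0, 4]
(up to reordering of blocks).

Per-block formulas:
  For a 3×3 Jordan block J_3(4): exp(t · J_3(4)) = e^(4t)·(I + t·N + (t^2/2)·N^2), where N is the 3×3 nilpotent shift.

After assembling e^{tJ} and conjugating by P, we get:

e^{tB} =
  [-3*t^2*exp(4*t)/2 + exp(4*t), -t^2*exp(4*t)/2 + t*exp(4*t), t^2*exp(4*t) - t*exp(4*t)]
  [-9*t^2*exp(4*t)/2 - 6*t*exp(4*t), -3*t^2*exp(4*t)/2 + t*exp(4*t) + exp(4*t), 3*t^2*exp(4*t) + t*exp(4*t)]
  [-9*t^2*exp(4*t)/2 - 3*t*exp(4*t), -3*t^2*exp(4*t)/2 + 2*t*exp(4*t), 3*t^2*exp(4*t) - t*exp(4*t) + exp(4*t)]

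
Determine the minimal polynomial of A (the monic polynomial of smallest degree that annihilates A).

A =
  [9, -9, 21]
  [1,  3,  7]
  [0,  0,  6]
x^2 - 12*x + 36

The characteristic polynomial is χ_A(x) = (x - 6)^3, so the eigenvalues are known. The minimal polynomial is
  m_A(x) = Π_λ (x − λ)^{k_λ}
where k_λ is the size of the *largest* Jordan block for λ (equivalently, the smallest k with (A − λI)^k v = 0 for every generalised eigenvector v of λ).

  λ = 6: largest Jordan block has size 2, contributing (x − 6)^2

So m_A(x) = (x - 6)^2 = x^2 - 12*x + 36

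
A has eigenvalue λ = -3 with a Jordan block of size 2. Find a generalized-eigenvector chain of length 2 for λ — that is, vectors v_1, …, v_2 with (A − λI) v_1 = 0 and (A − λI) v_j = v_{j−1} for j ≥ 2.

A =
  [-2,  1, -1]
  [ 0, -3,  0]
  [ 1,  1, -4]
A Jordan chain for λ = -3 of length 2:
v_1 = (1, 0, 1)ᵀ
v_2 = (1, 0, 0)ᵀ

Let N = A − (-3)·I. We want v_2 with N^2 v_2 = 0 but N^1 v_2 ≠ 0; then v_{j-1} := N · v_j for j = 2, …, 2.

Pick v_2 = (1, 0, 0)ᵀ.
Then v_1 = N · v_2 = (1, 0, 1)ᵀ.

Sanity check: (A − (-3)·I) v_1 = (0, 0, 0)ᵀ = 0. ✓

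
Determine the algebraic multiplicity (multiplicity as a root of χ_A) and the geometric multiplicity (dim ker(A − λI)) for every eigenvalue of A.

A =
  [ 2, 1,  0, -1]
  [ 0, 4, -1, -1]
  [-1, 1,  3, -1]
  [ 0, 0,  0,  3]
λ = 3: alg = 4, geom = 2

Step 1 — factor the characteristic polynomial to read off the algebraic multiplicities:
  χ_A(x) = (x - 3)^4

Step 2 — compute geometric multiplicities via the rank-nullity identity g(λ) = n − rank(A − λI):
  rank(A − (3)·I) = 2, so dim ker(A − (3)·I) = n − 2 = 2

Summary:
  λ = 3: algebraic multiplicity = 4, geometric multiplicity = 2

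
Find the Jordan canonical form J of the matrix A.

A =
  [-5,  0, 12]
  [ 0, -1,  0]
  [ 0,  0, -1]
J_1(-5) ⊕ J_1(-1) ⊕ J_1(-1)

The characteristic polynomial is
  det(x·I − A) = x^3 + 7*x^2 + 11*x + 5 = (x + 1)^2*(x + 5)

Eigenvalues and multiplicities (the geometric multiplicity of λ is n − rank(A − λI), which equals the number of Jordan blocks for λ):
  λ = -5: algebraic multiplicity = 1, geometric multiplicity = 1
  λ = -1: algebraic multiplicity = 2, geometric multiplicity = 2

Determining the block sizes for each eigenvalue:
  λ = -5: one block (gm = 1), so the single block has size am = 1 → block sizes [1]
  λ = -1: gm = am = 2, so every block has size 1 → block sizes [1, 1]

Assembling the blocks gives a Jordan form
J =
  [-5,  0,  0]
  [ 0, -1,  0]
  [ 0,  0, -1]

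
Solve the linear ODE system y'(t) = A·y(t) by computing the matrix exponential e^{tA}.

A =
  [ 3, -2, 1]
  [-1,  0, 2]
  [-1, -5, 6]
e^{tA} =
  [t^2*exp(3*t)/2 + exp(3*t), t^2*exp(3*t)/2 - 2*t*exp(3*t), -t^2*exp(3*t)/2 + t*exp(3*t)]
  [t^2*exp(3*t)/2 - t*exp(3*t), t^2*exp(3*t)/2 - 3*t*exp(3*t) + exp(3*t), -t^2*exp(3*t)/2 + 2*t*exp(3*t)]
  [t^2*exp(3*t) - t*exp(3*t), t^2*exp(3*t) - 5*t*exp(3*t), -t^2*exp(3*t) + 3*t*exp(3*t) + exp(3*t)]

Strategy: write A = P · J · P⁻¹ where J is a Jordan canonical form, so e^{tA} = P · e^{tJ} · P⁻¹, and e^{tJ} can be computed block-by-block.

A has Jordan form
J =
  [3, 1, 0]
  [0, 3, 1]
  [0, 0, 3]
(up to reordering of blocks).

Per-block formulas:
  For a 3×3 Jordan block J_3(3): exp(t · J_3(3)) = e^(3t)·(I + t·N + (t^2/2)·N^2), where N is the 3×3 nilpotent shift.

After assembling e^{tJ} and conjugating by P, we get:

e^{tA} =
  [t^2*exp(3*t)/2 + exp(3*t), t^2*exp(3*t)/2 - 2*t*exp(3*t), -t^2*exp(3*t)/2 + t*exp(3*t)]
  [t^2*exp(3*t)/2 - t*exp(3*t), t^2*exp(3*t)/2 - 3*t*exp(3*t) + exp(3*t), -t^2*exp(3*t)/2 + 2*t*exp(3*t)]
  [t^2*exp(3*t) - t*exp(3*t), t^2*exp(3*t) - 5*t*exp(3*t), -t^2*exp(3*t) + 3*t*exp(3*t) + exp(3*t)]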